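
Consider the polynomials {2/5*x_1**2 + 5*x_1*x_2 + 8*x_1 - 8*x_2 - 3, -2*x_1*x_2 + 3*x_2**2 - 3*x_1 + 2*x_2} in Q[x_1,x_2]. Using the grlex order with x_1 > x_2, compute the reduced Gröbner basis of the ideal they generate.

G = {x_2**3 + 59/56*x_2**2 + 5/56*x_1 - 25/28*x_2 - 15/28, x_1**2 + 75/4*x_2**2 + 5/4*x_1 - 15/2*x_2 - 15/2, x_1*x_2 - 3/2*x_2**2 + 3/2*x_1 - x_2}

f_1 = 2/5*x_1**2 + 5*x_1*x_2 + 8*x_1 - 8*x_2 - 3, LT = x_1**2.
f_2 = -2*x_1*x_2 + 3*x_2**2 - 3*x_1 + 2*x_2, LT = x_1*x_2.

S(f_1,f_2): lcm = x_1**2*x_2. S = 14*x_1*x_2**2 - 3/2*x_1**2 + 21*x_1*x_2 - 20*x_2**2 - 15/2*x_2.
  reduce S modulo (f_1, f_2):
  remainder 21*x_2**3 + 177/8*x_2**2 + 15/8*x_1 - 75/4*x_2 - 45/4 ≠ 0; add g_3 = 21*x_2**3 + 177/8*x_2**2 + 15/8*x_1 - 75/4*x_2 - 45/4 to the basis.

The other S-polynomials (S(f_1,g_3), S(f_2,g_3)) all reduce to 0 modulo the current basis, so we have a Gröbner basis.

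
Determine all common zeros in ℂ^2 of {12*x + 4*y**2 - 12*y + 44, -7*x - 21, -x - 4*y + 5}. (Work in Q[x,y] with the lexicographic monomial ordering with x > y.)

{(-3, 2)}

Compute a lex Gröbner basis by Buchberger's algorithm.
f_1 = 12*x + 4*y**2 - 12*y + 44, LT = x.
f_2 = -7*x - 21, LT = x.
f_3 = -x - 4*y + 5, LT = x.

S(f_1,f_2): lcm = x. S = 1/3*y**2 - y + 2/3.
  reduce S modulo (f_1, f_2, f_3):
  remainder 1/3*y**2 - y + 2/3 ≠ 0; add h_4 = 1/3*y**2 - y + 2/3 to the basis.

S(f_1,f_3): lcm = x. S = 1/3*y**2 - 5*y + 26/3.
  reduce S modulo (f_1, f_2, f_3, h_4):
  remainder -4*y + 8 ≠ 0; add h_5 = -4*y + 8 to the basis.

The other S-polynomials (S(f_2,f_3), S(f_1,h_4), S(f_2,h_4), S(f_3,h_4), S(f_1,h_5), S(f_2,h_5), S(f_3,h_5), S(h_4,h_5)) all reduce to 0 modulo the current basis, so we have a Gröbner basis.
Inter-reduce: drop elements whose leading term is divisible by another's, tail-reduce, and make monic.
Reduced Gröbner basis: {x + 3, y - 2}.

From the last basis element, y - 2 = 0, so y takes values in {2}. Each choice, substituted upward through the basis, yields the corresponding point(s) of the solution set.
  y = 2: the earlier basis element becomes x + 3 = 0, giving x = -3 — point (-3, 2).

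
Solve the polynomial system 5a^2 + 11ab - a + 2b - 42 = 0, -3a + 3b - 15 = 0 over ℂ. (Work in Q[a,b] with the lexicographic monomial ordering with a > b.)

{(-4, 1), (1/2, 11/2)}

Compute a lex Gröbner basis by Buchberger's algorithm.
f_1 = 5a^2 + 11ab - a + 2b - 42, LT = a^2.
f_2 = -3a + 3b - 15, LT = a.

S(f_1,f_2): lcm = a^2. S = 16/5ab - 26/5a + 2/5b - 42/5.
  reduce S modulo (f_1, f_2):
  remainder 16/5b^2 - 104/5b + 88/5 ≠ 0; add h_3 = 16/5b^2 - 104/5b + 88/5 to the basis.

The other S-polynomials (S(f_1,h_3), S(f_2,h_3)) all reduce to 0 modulo the current basis, so we have a Gröbner basis.
Inter-reduce: drop elements whose leading term is divisible by another's, tail-reduce, and make monic.
Reduced Gröbner basis: {a - b + 5, b^2 - 13/2b + 11/2}.

A lex Gröbner basis eliminates variables successively. Here b^2 - 13/2b + 11/2 depends only on b, with roots {1, 11/2}; lifting each root through the earlier basis elements recovers the full solutions.
  b = 1: the earlier basis element becomes a + 4 = 0, giving a = -4 — point (-4, 1).
  b = 11/2: the earlier basis element becomes a - 1/2 = 0, giving a = 1/2 — point (1/2, 11/2).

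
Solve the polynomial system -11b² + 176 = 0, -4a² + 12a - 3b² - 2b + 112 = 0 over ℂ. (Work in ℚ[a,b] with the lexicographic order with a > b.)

Compute a lex Gröbner basis by Buchberger's algorithm.
f_1 = -11b² + 176, LT = b².
f_2 = -4a² + 12a - 3b² - 2b + 112, LT = a².

The S-polynomials (S(f_1,f_2)) all reduce to 0 modulo the current basis, so we have a Gröbner basis.
Inter-reduce: drop elements whose leading term is divisible by another's, tail-reduce, and make monic.
Reduced Gröbner basis: {a² - 3a + ½b - 16, b² - 16}.

From the last basis element, b² - 16 = 0, so b takes values in {-4, 4}. Each choice, substituted upward through the basis, yields the corresponding point(s) of the solution set.
  b = -4: the earlier basis element becomes a² - 3a - 18 = 0, giving a = -3, 6 — points (-3, -4), (6, -4).
  b = 4: the earlier basis element becomes a² - 3a - 14 = 0, giving a = 3/2 - sqrt(65)/2, 3/2 + sqrt(65)/2 — points (3/2 - sqrt(65)/2, 4), (3/2 + sqrt(65)/2, 4).
Zero-dimensionality of the ideal guarantees finitely many solutions over ℂ.

{(-3, -4), (6, -4), (3/2 - sqrt(65)/2, 4), (3/2 + sqrt(65)/2, 4)}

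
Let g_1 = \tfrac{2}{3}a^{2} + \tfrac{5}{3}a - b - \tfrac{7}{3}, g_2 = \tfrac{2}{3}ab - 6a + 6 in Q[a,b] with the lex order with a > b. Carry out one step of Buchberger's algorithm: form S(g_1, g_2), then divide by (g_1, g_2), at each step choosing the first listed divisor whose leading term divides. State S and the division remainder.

lcm(LM(g_1), LM(g_2)) = a^{2}b.
S = (lcm/LT(g_1))·g_1 − (lcm/LT(g_2))·g_2 = 9a^{2} + \tfrac{5}{2}ab - 9a - \tfrac{3}{2}b^{2} - \tfrac{7}{2}b.
Reduce S modulo (g_1, g_2) in that order:
  leading term a^{2}: subtract (\tfrac{27}{2})·g_1 from 9a^{2} + \tfrac{5}{2}ab - 9a - \tfrac{3}{2}b^{2} - \tfrac{7}{2}b → \tfrac{5}{2}ab - \tfrac{63}{2}a - \tfrac{3}{2}b^{2} + 10b + \tfrac{63}{2}
  leading term ab: subtract (\tfrac{15}{4})·g_2 from \tfrac{5}{2}ab - \tfrac{63}{2}a - \tfrac{3}{2}b^{2} + 10b + \tfrac{63}{2} → -9a - \tfrac{3}{2}b^{2} + 10b + 9
  leading term a: no divisor's leading term divides it; move -9a to the remainder.
  leading term b^{2}: no divisor's leading term divides it; move -\tfrac{3}{2}b^{2} to the remainder.
  leading term b: no divisor's leading term divides it; move 10b to the remainder.
  leading term 1: no divisor's leading term divides it; move 9 to the remainder.
The remainder -9a - \tfrac{3}{2}b^{2} + 10b + 9 is nonzero, so it would be added as the next basis element.

S(g_1, g_2) = 9a^{2} + \tfrac{5}{2}ab - 9a - \tfrac{3}{2}b^{2} - \tfrac{7}{2}b; remainder on division = -9a - \tfrac{3}{2}b^{2} + 10b + 9.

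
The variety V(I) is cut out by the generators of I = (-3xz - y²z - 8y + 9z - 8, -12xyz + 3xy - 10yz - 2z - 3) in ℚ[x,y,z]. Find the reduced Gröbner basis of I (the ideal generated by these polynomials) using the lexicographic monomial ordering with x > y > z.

f_1 = -3xz - y²z - 8y + 9z - 8, LT = xz.
f_2 = -12xyz + 3xy - 10yz - 2z - 3, LT = xyz.

S(f_1,f_2): lcm = xyz. S = ¼xy + ⅓y³z + 8/3y² - 23/6yz + 8/3y - ⅙z - ¼.
  leading term xy: no divisor's leading term divides it; move ¼xy to the remainder.
  leading term y³z: no divisor's leading term divides it; move ⅓y³z to the remainder.
  leading term y²: no divisor's leading term divides it; move 8/3y² to the remainder.
  leading term yz: no divisor's leading term divides it; move -23/6yz to the remainder.
  leading term y: no divisor's leading term divides it; move 8/3y to the remainder.
  leading term z: no divisor's leading term divides it; move -⅙z to the remainder.
  leading term 1: no divisor's leading term divides it; move -¼ to the remainder.
  remainder ¼xy + ⅓y³z + 8/3y² - 23/6yz + 8/3y - ⅙z - ¼ ≠ 0; add g_3 = ¼xy + ⅓y³z + 8/3y² - 23/6yz + 8/3y - ⅙z - ¼ to the basis.

S(f_1,g_3): lcm = xyz. S = -4/3y³z² + ⅓y³z - 32/3y²z + 8/3y² + 46/3yz² - 41/3yz + 8/3y + ⅔z² + z.
  leading term y³z²: no divisor's leading term divides it; move -4/3y³z² to the remainder.
  leading term y³z: no divisor's leading term divides it; move ⅓y³z to the remainder.
  leading term y²z: no divisor's leading term divides it; move -32/3y²z to the remainder.
  leading term y²: no divisor's leading term divides it; move 8/3y² to the remainder.
  leading term yz²: no divisor's leading term divides it; move 46/3yz² to the remainder.
  leading term yz: no divisor's leading term divides it; move -41/3yz to the remainder.
  leading term y: no divisor's leading term divides it; move 8/3y to the remainder.
  leading term z²: no divisor's leading term divides it; move ⅔z² to the remainder.
  leading term z: no divisor's leading term divides it; move z to the remainder.
  remainder -4/3y³z² + ⅓y³z - 32/3y²z + 8/3y² + 46/3yz² - 41/3yz + 8/3y + ⅔z² + z ≠ 0; add g_4 = -4/3y³z² + ⅓y³z - 32/3y²z + 8/3y² + 46/3yz² - 41/3yz + 8/3y + ⅔z² + z to the basis.

The other S-polynomials (S(f_2,g_3), S(f_1,g_4), S(f_2,g_4), S(g_3,g_4)) all reduce to 0 modulo the current basis, so we have a Gröbner basis.
Inter-reduce: drop elements whose leading term is divisible by another's, tail-reduce, and make monic.

G = {xy + 4/3y³z + 32/3y² - 46/3yz + 32/3y - ⅔z - 1, xz + ⅓y²z + 8/3y - 3z + 8/3, y³z² - ¼y³z + 8y²z - 2y² - 23/2yz² + 41/4yz - 2y - ½z² - ¾z}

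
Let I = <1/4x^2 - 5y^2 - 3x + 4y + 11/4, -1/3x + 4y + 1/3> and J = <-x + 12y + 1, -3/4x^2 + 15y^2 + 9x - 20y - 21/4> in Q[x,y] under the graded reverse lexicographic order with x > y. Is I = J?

Two ideals are equal iff their reduced Gröbner bases coincide (the reduced basis is unique for a fixed ordering).
Buchberger on the first generating set:
f_1 = 1/4x^2 - 5y^2 - 3x + 4y + 11/4, LT = x^2.
f_2 = -1/3x + 4y + 1/3, LT = x.

S(f_1,f_2): lcm = x^2. S = 12xy - 20y^2 - 11x + 16y + 11.
  leading term xy: subtract (-36y)·f_2 from 12xy - 20y^2 - 11x + 16y + 11 → 124y^2 - 11x + 28y + 11
  leading term y^2: no divisor's leading term divides it; move 124y^2 to the remainder.
  leading term x: subtract (33)·f_2 from -11x + 28y + 11 → -104y
  leading term y: no divisor's leading term divides it; move -104y to the remainder.
  remainder 124y^2 - 104y ≠ 0; add g_3 = 124y^2 - 104y to the basis.

S(f_1,g_3): leading monomials are coprime, so the S-polynomial reduces to 0 (Buchberger's first criterion).
S(f_2,g_3): leading monomials are coprime, so the S-polynomial reduces to 0 (Buchberger's first criterion).
Every S-polynomial of the final basis reduces to 0, so we have a Gröbner basis.
Inter-reduce: drop elements whose leading term is divisible by another's, tail-reduce, and make monic.
Reduced Gröbner basis: {y^2 - 26/31y, x - 12y - 1}.

Buchberger on the second generating set:
h_1 = -x + 12y + 1, LT = x.
h_2 = -3/4x^2 + 15y^2 + 9x - 20y - 21/4, LT = x^2.

S(h_1,h_2): lcm = x^2. S = -12xy + 20y^2 + 11x - 80/3y - 7.
  leading term xy: subtract (12y)·h_1 from -12xy + 20y^2 + 11x - 80/3y - 7 → -124y^2 + 11x - 116/3y - 7
  leading term y^2: no divisor's leading term divides it; move -124y^2 to the remainder.
  leading term x: subtract (-11)·h_1 from 11x - 116/3y - 7 → 280/3y + 4
  leading term y: no divisor's leading term divides it; move 280/3y to the remainder.
  leading term 1: no divisor's leading term divides it; move 4 to the remainder.
  remainder -124y^2 + 280/3y + 4 ≠ 0; add k_3 = -124y^2 + 280/3y + 4 to the basis.

S(h_1,k_3): leading monomials are coprime, so the S-polynomial reduces to 0 (Buchberger's first criterion).
S(h_2,k_3): leading monomials are coprime, so the S-polynomial reduces to 0 (Buchberger's first criterion).
Every S-polynomial of the final basis reduces to 0, so we have a Gröbner basis.
Inter-reduce: drop elements whose leading term is divisible by another's, tail-reduce, and make monic.
Reduced Gröbner basis: {y^2 - 70/93y - 1/31, x - 12y - 1}.

Since the reduced bases disagree, the two ideals are not the same.

No, the ideals differ.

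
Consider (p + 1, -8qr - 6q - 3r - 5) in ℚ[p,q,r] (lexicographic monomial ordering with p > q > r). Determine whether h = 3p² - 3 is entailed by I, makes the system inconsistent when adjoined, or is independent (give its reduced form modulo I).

First compute the reduced Gröbner basis of I by Buchberger's algorithm.
f_1 = p + 1, LT = p.
f_2 = -8qr - 6q - 3r - 5, LT = qr.

The S-polynomials (S(f_1,f_2)) all reduce to 0 modulo the current basis, so we have a Gröbner basis.
Inter-reduce: drop elements whose leading term is divisible by another's, tail-reduce, and make monic.
Reduced Gröbner basis: {p + 1, qr + ¾q + ⅜r + ⅝}.
Label its elements g_1 = p + 1, g_2 = qr + ¾q + ⅜r + ⅝.

Reduce h = 3p² - 3 modulo G:
  leading term p²: subtract (3p)·g_1 from 3p² - 3 → -3p - 3
  leading term p: subtract (-3)·g_1 from -3p - 3 → 0
  normal form = 0.
Since the normal form is 0, h ∈ I.

3p² - 3 lies in I (it reduces to 0).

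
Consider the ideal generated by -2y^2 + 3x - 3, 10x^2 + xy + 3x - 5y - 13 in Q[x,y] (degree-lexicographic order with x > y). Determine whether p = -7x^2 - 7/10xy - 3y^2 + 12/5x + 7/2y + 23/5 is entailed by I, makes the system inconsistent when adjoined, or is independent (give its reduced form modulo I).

First compute the reduced Gröbner basis of I by Buchberger's algorithm.
f_1 = -2y^2 + 3x - 3, LT = y^2.
f_2 = 10x^2 + xy + 3x - 5y - 13, LT = x^2.

The S-polynomials (S(f_1,f_2)) all reduce to 0 modulo the current basis, so we have a Gröbner basis.
Inter-reduce: drop elements whose leading term is divisible by another's, tail-reduce, and make monic.
Reduced Gröbner basis: {x^2 + 1/10xy + 3/10x - 1/2y - 13/10, y^2 - 3/2x + 3/2}.
Label its elements g_1 = x^2 + 1/10xy + 3/10x - 1/2y - 13/10, g_2 = y^2 - 3/2x + 3/2.

Reduce p = -7x^2 - 7/10xy - 3y^2 + 12/5x + 7/2y + 23/5 modulo G:
  leading term x^2: subtract (-7)·g_1 from -7x^2 - 7/10xy - 3y^2 + 12/5x + 7/2y + 23/5 → -3y^2 + 9/2x - 9/2
  leading term y^2: subtract (-3)·g_2 from -3y^2 + 9/2x - 9/2 → 0
  normal form = 0.
Since the normal form is 0, p ∈ I.

-7x^2 - 7/10xy - 3y^2 + 12/5x + 7/2y + 23/5 lies in I (it reduces to 0).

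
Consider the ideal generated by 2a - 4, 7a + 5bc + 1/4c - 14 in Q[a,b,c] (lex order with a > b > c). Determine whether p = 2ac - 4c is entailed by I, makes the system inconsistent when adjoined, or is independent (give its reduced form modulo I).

2ac - 4c lies in I (it reduces to 0).

First compute the reduced Gröbner basis of I by Buchberger's algorithm.
f_1 = 2a - 4, LT = a.
f_2 = 7a + 5bc + 1/4c - 14, LT = a.

S(f_1,f_2): lcm = a. S = -5/7bc - 1/28c.
  leading term bc: no divisor's leading term divides it; move -5/7bc to the remainder.
  leading term c: no divisor's leading term divides it; move -1/28c to the remainder.
  remainder -5/7bc - 1/28c ≠ 0; add h_3 = -5/7bc - 1/28c to the basis.

The other S-polynomials (S(f_1,h_3), S(f_2,h_3)) all reduce to 0 modulo the current basis, so we have a Gröbner basis.
Inter-reduce: drop elements whose leading term is divisible by another's, tail-reduce, and make monic.
Reduced Gröbner basis: {a - 2, bc + 1/20c}.
Label its elements g_1 = a - 2, g_2 = bc + 1/20c.

Reduce p = 2ac - 4c modulo G:
  leading term ac: subtract (2c)·g_1 from 2ac - 4c → 0
  normal form = 0.
Since the normal form is 0, p ∈ I.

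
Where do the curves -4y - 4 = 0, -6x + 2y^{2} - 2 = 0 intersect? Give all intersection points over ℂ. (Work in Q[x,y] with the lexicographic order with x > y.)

{(0, -1)}

Compute a lex Gröbner basis by Buchberger's algorithm.
f_1 = -4y - 4, LT = y.
f_2 = -6x + 2y^{2} - 2, LT = x.

The S-polynomials (S(f_1,f_2)) all reduce to 0 modulo the current basis, so we have a Gröbner basis.
Inter-reduce: drop elements whose leading term is divisible by another's, tail-reduce, and make monic.
Reduced Gröbner basis: {x, y + 1}.

Elimination: the polynomial y + 1 lies in the elimination ideal for y, so y ∈ {-1}. For each such y, the remaining basis elements (now univariate) give the rest of the solution.
  y = -1: the earlier basis element becomes x = 0, giving x = 0 — point (0, -1).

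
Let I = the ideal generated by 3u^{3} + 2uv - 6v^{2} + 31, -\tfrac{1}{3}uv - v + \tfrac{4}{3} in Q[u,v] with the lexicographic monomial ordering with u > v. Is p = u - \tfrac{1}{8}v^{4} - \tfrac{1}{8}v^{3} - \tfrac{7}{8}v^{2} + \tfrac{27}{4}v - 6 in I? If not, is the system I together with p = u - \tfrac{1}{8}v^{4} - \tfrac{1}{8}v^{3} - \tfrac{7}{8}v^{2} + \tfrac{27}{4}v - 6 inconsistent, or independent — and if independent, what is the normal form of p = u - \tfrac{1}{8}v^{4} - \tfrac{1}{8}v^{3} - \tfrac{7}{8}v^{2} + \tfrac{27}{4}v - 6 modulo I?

First compute the reduced Gröbner basis of I by Buchberger's algorithm.
f_1 = 3u^{3} + 2uv - 6v^{2} + 31, LT = u^{3}.
f_2 = -\tfrac{1}{3}uv - v + \tfrac{4}{3}, LT = uv.

S(f_1,f_2): lcm = u^{3}v. S = -3u^{2}v + 4u^{2} + \tfrac{2}{3}uv^{2} - 2v^{3} + \tfrac{31}{3}v.
  leading term u^{2}v: subtract (9u)·f_2 from -3u^{2}v + 4u^{2} + \tfrac{2}{3}uv^{2} - 2v^{3} + \tfrac{31}{3}v → 4u^{2} + \tfrac{2}{3}uv^{2} + 9uv - 12u - 2v^{3} + \tfrac{31}{3}v
  leading term u^{2}: no divisor's leading term divides it; move 4u^{2} to the remainder.
  leading term uv^{2}: subtract (-2v)·f_2 from \tfrac{2}{3}uv^{2} + 9uv - 12u - 2v^{3} + \tfrac{31}{3}v → 9uv - 12u - 2v^{3} - 2v^{2} + 13v
  leading term uv: subtract (-27)·f_2 from 9uv - 12u - 2v^{3} - 2v^{2} + 13v → -12u - 2v^{3} - 2v^{2} - 14v + 36
  leading term u: no divisor's leading term divides it; move -12u to the remainder.
  leading term v^{3}: no divisor's leading term divides it; move -2v^{3} to the remainder.
  leading term v^{2}: no divisor's leading term divides it; move -2v^{2} to the remainder.
  leading term v: no divisor's leading term divides it; move -14v to the remainder.
  leading term 1: no divisor's leading term divides it; move 36 to the remainder.
  remainder 4u^{2} - 12u - 2v^{3} - 2v^{2} - 14v + 36 ≠ 0; add h_3 = 4u^{2} - 12u - 2v^{3} - 2v^{2} - 14v + 36 to the basis.

S(f_2,h_3): lcm = u^{2}v. S = 6uv - 4u + \tfrac{1}{2}v^{4} + \tfrac{1}{2}v^{3} + \tfrac{7}{2}v^{2} - 9v.
  leading term uv: subtract (-18)·f_2 from 6uv - 4u + \tfrac{1}{2}v^{4} + \tfrac{1}{2}v^{3} + \tfrac{7}{2}v^{2} - 9v → -4u + \tfrac{1}{2}v^{4} + \tfrac{1}{2}v^{3} + \tfrac{7}{2}v^{2} - 27v + 24
  leading term u: no divisor's leading term divides it; move -4u to the remainder.
  leading term v^{4}: no divisor's leading term divides it; move \tfrac{1}{2}v^{4} to the remainder.
  leading term v^{3}: no divisor's leading term divides it; move \tfrac{1}{2}v^{3} to the remainder.
  leading term v^{2}: no divisor's leading term divides it; move \tfrac{7}{2}v^{2} to the remainder.
  leading term v: no divisor's leading term divides it; move -27v to the remainder.
  leading term 1: no divisor's leading term divides it; move 24 to the remainder.
  remainder -4u + \tfrac{1}{2}v^{4} + \tfrac{1}{2}v^{3} + \tfrac{7}{2}v^{2} - 27v + 24 ≠ 0; add h_4 = -4u + \tfrac{1}{2}v^{4} + \tfrac{1}{2}v^{3} + \tfrac{7}{2}v^{2} - 27v + 24 to the basis.

S(f_2,h_4): lcm = uv. S = \tfrac{1}{8}v^{5} + \tfrac{1}{8}v^{4} + \tfrac{7}{8}v^{3} - \tfrac{27}{4}v^{2} + 9v - 4.
  leading term v^{5}: no divisor's leading term divides it; move \tfrac{1}{8}v^{5} to the remainder.
  leading term v^{4}: no divisor's leading term divides it; move \tfrac{1}{8}v^{4} to the remainder.
  leading term v^{3}: no divisor's leading term divides it; move \tfrac{7}{8}v^{3} to the remainder.
  leading term v^{2}: no divisor's leading term divides it; move -\tfrac{27}{4}v^{2} to the remainder.
  leading term v: no divisor's leading term divides it; move 9v to the remainder.
  leading term 1: no divisor's leading term divides it; move -4 to the remainder.
  remainder \tfrac{1}{8}v^{5} + \tfrac{1}{8}v^{4} + \tfrac{7}{8}v^{3} - \tfrac{27}{4}v^{2} + 9v - 4 ≠ 0; add h_5 = \tfrac{1}{8}v^{5} + \tfrac{1}{8}v^{4} + \tfrac{7}{8}v^{3} - \tfrac{27}{4}v^{2} + 9v - 4 to the basis.

The other S-polynomials (S(f_1,h_3), S(f_1,h_4), S(h_3,h_4), S(f_1,h_5), S(f_2,h_5), S(h_3,h_5), S(h_4,h_5)) all reduce to 0 modulo the current basis, so we have a Gröbner basis.
Inter-reduce: drop elements whose leading term is divisible by another's, tail-reduce, and make monic.
Reduced Gröbner basis: {u - \tfrac{1}{8}v^{4} - \tfrac{1}{8}v^{3} - \tfrac{7}{8}v^{2} + \tfrac{27}{4}v - 6, v^{5} + v^{4} + 7v^{3} - 54v^{2} + 72v - 32}.
Label its elements g_1 = u - \tfrac{1}{8}v^{4} - \tfrac{1}{8}v^{3} - \tfrac{7}{8}v^{2} + \tfrac{27}{4}v - 6, g_2 = v^{5} + v^{4} + 7v^{3} - 54v^{2} + 72v - 32.

Reduce p = u - \tfrac{1}{8}v^{4} - \tfrac{1}{8}v^{3} - \tfrac{7}{8}v^{2} + \tfrac{27}{4}v - 6 modulo G:
  leading term u: subtract (1)·g_1 from u - \tfrac{1}{8}v^{4} - \tfrac{1}{8}v^{3} - \tfrac{7}{8}v^{2} + \tfrac{27}{4}v - 6 → 0
  normal form = 0.
Since the normal form is 0, p ∈ I.

u - \tfrac{1}{8}v^{4} - \tfrac{1}{8}v^{3} - \tfrac{7}{8}v^{2} + \tfrac{27}{4}v - 6 lies in I (it reduces to 0).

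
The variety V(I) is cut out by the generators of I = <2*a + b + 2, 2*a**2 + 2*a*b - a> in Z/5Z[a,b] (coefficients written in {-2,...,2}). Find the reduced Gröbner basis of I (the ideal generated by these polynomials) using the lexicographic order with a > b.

This is the nonlinear analogue of row-reducing a linear system.

f_1 = 2*a + b + 2, LT = a.
f_2 = 2*a**2 + 2*a*b - a, LT = a**2.

S(f_1,f_2): lcm = a**2. S = 2*a*b - a.
  reduce S modulo (f_1, f_2):
  remainder -b**2 + b + 1 ≠ 0; add g_3 = -b**2 + b + 1 to the basis.

The other S-polynomials (S(f_1,g_3), S(f_2,g_3)) all reduce to 0 modulo the current basis, so we have a Gröbner basis.
Inter-reduce: drop elements whose leading term is divisible by another's, tail-reduce, and make monic.

G = {a - 2*b + 1, b**2 - b - 1}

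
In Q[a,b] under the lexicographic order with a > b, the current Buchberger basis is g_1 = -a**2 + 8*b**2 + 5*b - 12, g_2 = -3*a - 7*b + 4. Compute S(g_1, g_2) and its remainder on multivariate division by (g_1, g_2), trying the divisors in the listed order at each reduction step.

S(g_1, g_2) = -7/3*a*b + 4/3*a - 8*b**2 - 5*b + 12; remainder on division = -23/9*b**2 - 101/9*b + 124/9.

lcm(LM(g_1), LM(g_2)) = a**2.
S = (lcm/LT(g_1))·g_1 − (lcm/LT(g_2))·g_2 = -7/3*a*b + 4/3*a - 8*b**2 - 5*b + 12.
Reduce S modulo (g_1, g_2) in that order:
  leading term a*b: subtract (7/9*b)·g_2 from -7/3*a*b + 4/3*a - 8*b**2 - 5*b + 12 → 4/3*a - 23/9*b**2 - 73/9*b + 12
  leading term a: subtract (-4/9)·g_2 from 4/3*a - 23/9*b**2 - 73/9*b + 12 → -23/9*b**2 - 101/9*b + 124/9
  leading term b**2: no divisor's leading term divides it; move -23/9*b**2 to the remainder.
  leading term b: no divisor's leading term divides it; move -101/9*b to the remainder.
  leading term 1: no divisor's leading term divides it; move 124/9 to the remainder.
The remainder -23/9*b**2 - 101/9*b + 124/9 is nonzero, so it would be added as the next basis element.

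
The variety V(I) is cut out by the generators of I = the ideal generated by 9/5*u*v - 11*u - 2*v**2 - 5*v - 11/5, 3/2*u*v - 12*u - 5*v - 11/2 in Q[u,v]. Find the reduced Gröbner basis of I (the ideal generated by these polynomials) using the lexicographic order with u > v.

G = {u - 10/17*v**2 + 5/17*v + 22/17, v**3 - 17/2*v**2 - 58/15*v + 341/30}

f_1 = 9/5*u*v - 11*u - 2*v**2 - 5*v - 11/5, LT = u*v.
f_2 = 3/2*u*v - 12*u - 5*v - 11/2, LT = u*v.

S(f_1,f_2): lcm = u*v. S = 17/9*u - 10/9*v**2 + 5/9*v + 22/9.
  leading term u: no divisor's leading term divides it; move 17/9*u to the remainder.
  leading term v**2: no divisor's leading term divides it; move -10/9*v**2 to the remainder.
  leading term v: no divisor's leading term divides it; move 5/9*v to the remainder.
  leading term 1: no divisor's leading term divides it; move 22/9 to the remainder.
  remainder 17/9*u - 10/9*v**2 + 5/9*v + 22/9 ≠ 0; add g_3 = 17/9*u - 10/9*v**2 + 5/9*v + 22/9 to the basis.

S(f_1,g_3): lcm = u*v. S = -55/9*u + 10/17*v**3 - 215/153*v**2 - 623/153*v - 11/9.
  leading term u: subtract (-55/17)·g_3 from -55/9*u + 10/17*v**3 - 215/153*v**2 - 623/153*v - 11/9 → 10/17*v**3 - 5*v**2 - 116/51*v + 341/51
  leading term v**3: no divisor's leading term divides it; move 10/17*v**3 to the remainder.
  leading term v**2: no divisor's leading term divides it; move -5*v**2 to the remainder.
  leading term v: no divisor's leading term divides it; move -116/51*v to the remainder.
  leading term 1: no divisor's leading term divides it; move 341/51 to the remainder.
  remainder 10/17*v**3 - 5*v**2 - 116/51*v + 341/51 ≠ 0; add g_4 = 10/17*v**3 - 5*v**2 - 116/51*v + 341/51 to the basis.

S(f_2,g_3): lcm = u*v. S = -8*u + 10/17*v**3 - 5/17*v**2 - 236/51*v - 11/3.
  leading term u: subtract (-72/17)·g_3 from -8*u + 10/17*v**3 - 5/17*v**2 - 236/51*v - 11/3 → 10/17*v**3 - 5*v**2 - 116/51*v + 341/51
  leading term v**3: subtract (1)·g_4 from 10/17*v**3 - 5*v**2 - 116/51*v + 341/51 → 0
  remainder 0.

S(f_1,g_4): lcm = u*v**3. S = 43/18*u*v**2 + 58/15*u*v - 341/30*u - 10/9*v**4 - 25/9*v**3 - 11/9*v**2.
  leading term u*v**2: subtract (215/162*v)·f_1 from 43/18*u*v**2 + 58/15*u*v - 341/30*u - 10/9*v**4 - 25/9*v**3 - 11/9*v**2 → 14957/810*u*v - 341/30*u - 10/9*v**4 - 10/81*v**3 + 877/162*v**2 + 473/162*v
  leading term u*v: subtract (14957/1458)·f_1 from 14957/810*u*v - 341/30*u - 10/9*v**4 - 10/81*v**3 + 877/162*v**2 + 473/162*v → 369886/3645*u - 10/9*v**4 - 10/81*v**3 + 37807/1458*v**2 + 39521/729*v + 164527/7290
  leading term u: subtract (21758/405)·g_3 from 369886/3645*u - 10/9*v**4 - 10/81*v**3 + 37807/1458*v**2 + 39521/729*v + 164527/7290 → -10/9*v**4 - 10/81*v**3 + 13871/162*v**2 + 5921/243*v - 52855/486
  leading term v**4: subtract (-17/9*v)·g_4 from -10/9*v**4 - 10/81*v**3 + 13871/162*v**2 + 5921/243*v - 52855/486 → -775/81*v**3 + 13175/162*v**2 + 8990/243*v - 52855/486
  leading term v**3: subtract (-2635/162)·g_4 from -775/81*v**3 + 13175/162*v**2 + 8990/243*v - 52855/486 → 0
  remainder 0.

S(f_2,g_4): lcm = u*v**3. S = 1/2*u*v**2 + 58/15*u*v - 341/30*u - 10/3*v**3 - 11/3*v**2.
  leading term u*v**2: subtract (5/18*v)·f_1 from 1/2*u*v**2 + 58/15*u*v - 341/30*u - 10/3*v**3 - 11/3*v**2 → 623/90*u*v - 341/30*u - 25/9*v**3 - 41/18*v**2 + 11/18*v
  leading term u*v: subtract (623/162)·f_1 from 623/90*u*v - 341/30*u - 25/9*v**3 - 41/18*v**2 + 11/18*v → 12529/405*u - 25/9*v**3 + 877/162*v**2 + 1607/81*v + 6853/810
  leading term u: subtract (737/45)·g_3 from 12529/405*u - 25/9*v**3 + 877/162*v**2 + 1607/81*v + 6853/810 → -25/9*v**3 + 425/18*v**2 + 290/27*v - 1705/54
  leading term v**3: subtract (-85/18)·g_4 from -25/9*v**3 + 425/18*v**2 + 290/27*v - 1705/54 → 0
  remainder 0.

S(g_3,g_4): leading monomials are coprime, so the S-polynomial reduces to 0 (Buchberger's first criterion).
Every S-polynomial of the final basis reduces to 0, so we have a Gröbner basis.
Inter-reduce: drop elements whose leading term is divisible by another's, tail-reduce, and make monic.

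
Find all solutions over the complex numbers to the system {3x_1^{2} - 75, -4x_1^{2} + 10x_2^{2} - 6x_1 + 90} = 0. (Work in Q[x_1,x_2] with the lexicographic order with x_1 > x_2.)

{(5, -2), (5, 2), (-5, sqrt(2)*I), (-5, -sqrt(2)*I)}

Compute a lex Gröbner basis by Buchberger's algorithm.
f_1 = 3x_1^{2} - 75, LT = x_1^{2}.
f_2 = -4x_1^{2} - 6x_1 + 10x_2^{2} + 90, LT = x_1^{2}.

S(f_1,f_2): lcm = x_1^{2}. S = -\tfrac{3}{2}x_1 + \tfrac{5}{2}x_2^{2} - \tfrac{5}{2}.
  leading term x_1: no divisor's leading term divides it; move -\tfrac{3}{2}x_1 to the remainder.
  leading term x_2^{2}: no divisor's leading term divides it; move \tfrac{5}{2}x_2^{2} to the remainder.
  leading term 1: no divisor's leading term divides it; move -\tfrac{5}{2} to the remainder.
  remainder -\tfrac{3}{2}x_1 + \tfrac{5}{2}x_2^{2} - \tfrac{5}{2} ≠ 0; add h_3 = -\tfrac{3}{2}x_1 + \tfrac{5}{2}x_2^{2} - \tfrac{5}{2} to the basis.

S(f_1,h_3): lcm = x_1^{2}. S = \tfrac{5}{3}x_1x_2^{2} - \tfrac{5}{3}x_1 - 25.
  leading term x_1x_2^{2}: subtract (-\tfrac{10}{9}x_2^{2})·h_3 from \tfrac{5}{3}x_1x_2^{2} - \tfrac{5}{3}x_1 - 25 → -\tfrac{5}{3}x_1 + \tfrac{25}{9}x_2^{4} - \tfrac{25}{9}x_2^{2} - 25
  leading term x_1: subtract (\tfrac{10}{9})·h_3 from -\tfrac{5}{3}x_1 + \tfrac{25}{9}x_2^{4} - \tfrac{25}{9}x_2^{2} - 25 → \tfrac{25}{9}x_2^{4} - \tfrac{50}{9}x_2^{2} - \tfrac{200}{9}
  leading term x_2^{4}: no divisor's leading term divides it; move \tfrac{25}{9}x_2^{4} to the remainder.
  leading term x_2^{2}: no divisor's leading term divides it; move -\tfrac{50}{9}x_2^{2} to the remainder.
  leading term 1: no divisor's leading term divides it; move -\tfrac{200}{9} to the remainder.
  remainder \tfrac{25}{9}x_2^{4} - \tfrac{50}{9}x_2^{2} - \tfrac{200}{9} ≠ 0; add h_4 = \tfrac{25}{9}x_2^{4} - \tfrac{50}{9}x_2^{2} - \tfrac{200}{9} to the basis.

The other S-polynomials (S(f_2,h_3), S(f_1,h_4), S(f_2,h_4), S(h_3,h_4)) all reduce to 0 modulo the current basis, so we have a Gröbner basis.
Inter-reduce: drop elements whose leading term is divisible by another's, tail-reduce, and make monic.
Reduced Gröbner basis: {x_1 - \tfrac{5}{3}x_2^{2} + \tfrac{5}{3}, x_2^{4} - 2x_2^{2} - 8}.

Elimination: the polynomial x_2^{4} - 2x_2^{2} - 8 lies in the elimination ideal for x_2, so x_2 ∈ {-2, 2, sqrt(2)*I, -sqrt(2)*I}. For each such x_2, the remaining basis elements (now univariate) give the rest of the solution.
  x_2 = -2: the earlier basis element becomes x_1 - 5 = 0, giving x_1 = 5 — point (5, -2).
  x_2 = 2: the earlier basis element becomes x_1 - 5 = 0, giving x_1 = 5 — point (5, 2).
  x_2 = sqrt(2)*I: the earlier basis element becomes x_1 + 5 = 0, giving x_1 = -5 — point (-5, sqrt(2)*I).
  x_2 = -sqrt(2)*I: the earlier basis element becomes x_1 + 5 = 0, giving x_1 = -5 — point (-5, -sqrt(2)*I).
Substituting each solution back into the original system confirms all equations vanish.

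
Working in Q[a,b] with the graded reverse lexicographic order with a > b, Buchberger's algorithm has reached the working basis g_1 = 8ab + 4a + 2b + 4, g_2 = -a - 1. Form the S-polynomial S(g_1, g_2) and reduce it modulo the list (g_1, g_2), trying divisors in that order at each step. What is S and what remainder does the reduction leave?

S(g_1, g_2) = 1/2a - 3/4b + 1/2; remainder on division = -3/4b.

lcm(LM(g_1), LM(g_2)) = ab.
S = (lcm/LT(g_1))·g_1 − (lcm/LT(g_2))·g_2 = 1/2a - 3/4b + 1/2.
Reduce S modulo (g_1, g_2) in that order:
  leading term a: subtract (-1/2)·g_2 from 1/2a - 3/4b + 1/2 → -3/4b
  leading term b: no divisor's leading term divides it; move -3/4b to the remainder.
The remainder -3/4b is nonzero, so it would be added as the next basis element.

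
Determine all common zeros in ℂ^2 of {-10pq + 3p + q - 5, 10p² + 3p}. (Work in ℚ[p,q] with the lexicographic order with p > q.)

Compute a lex Gröbner basis by Buchberger's algorithm.
f_1 = -10pq + 3p + q - 5, LT = pq.
f_2 = 10p² + 3p, LT = p².

S(f_1,f_2): lcm = p²q. S = -3/10p² - ⅖pq + ½p.
  leading term p²: subtract (-3/100)·f_2 from -3/10p² - ⅖pq + ½p → -⅖pq + 59/100p
  leading term pq: subtract (1/25)·f_1 from -⅖pq + 59/100p → 47/100p - 1/25q + ⅕
  leading term p: no divisor's leading term divides it; move 47/100p to the remainder.
  leading term q: no divisor's leading term divides it; move -1/25q to the remainder.
  leading term 1: no divisor's leading term divides it; move ⅕ to the remainder.
  remainder 47/100p - 1/25q + ⅕ ≠ 0; add h_3 = 47/100p - 1/25q + ⅕ to the basis.

S(f_1,h_3): lcm = pq. S = -3/10p + 4/47q² - 247/470q + ½.
  leading term p: subtract (-30/47)·h_3 from -3/10p + 4/47q² - 247/470q + ½ → 4/47q² - 259/470q + 59/94
  leading term q²: no divisor's leading term divides it; move 4/47q² to the remainder.
  leading term q: no divisor's leading term divides it; move -259/470q to the remainder.
  leading term 1: no divisor's leading term divides it; move 59/94 to the remainder.
  remainder 4/47q² - 259/470q + 59/94 ≠ 0; add h_4 = 4/47q² - 259/470q + 59/94 to the basis.

S(f_2,h_3): lcm = p². S = 4/47pq - 59/470p.
  leading term pq: subtract (-2/235)·f_1 from 4/47pq - 59/470p → -1/10p + 2/235q - 2/47
  leading term p: subtract (-10/47)·h_3 from -1/10p + 2/235q - 2/47 → 0
  remainder 0.

S(f_1,h_4): lcm = pq². S = 247/40pq - 59/8p - 1/10q² + ½q.
  leading term pq: subtract (-247/400)·f_1 from 247/40pq - 59/8p - 1/10q² + ½q → -2209/400p - 1/10q² + 447/400q - 247/80
  leading term p: subtract (-47/4)·h_3 from -2209/400p - 1/10q² + 447/400q - 247/80 → -1/10q² + 259/400q - 59/80
  leading term q²: subtract (-47/40)·h_4 from -1/10q² + 259/400q - 59/80 → 0
  remainder 0.

S(f_2,h_4): leading monomials are coprime, so the S-polynomial reduces to 0 (Buchberger's first criterion).
S(h_3,h_4): leading monomials are coprime, so the S-polynomial reduces to 0 (Buchberger's first criterion).
Every S-polynomial of the final basis reduces to 0, so we have a Gröbner basis.
Inter-reduce: drop elements whose leading term is divisible by another's, tail-reduce, and make monic.
Reduced Gröbner basis: {p - 4/47q + 20/47, q² - 259/40q + 59/8}.

From the last basis element, q² - 259/40q + 59/8 = 0, so q takes values in {59/40, 5}. Each choice, substituted upward through the basis, yields the corresponding point(s) of the solution set.
  q = 59/40: the earlier basis element becomes p + 3/10 = 0, giving p = -3/10 — point (-3/10, 59/40).
  q = 5: the earlier basis element becomes p = 0, giving p = 0 — point (0, 5).

{(-3/10, 59/40), (0, 5)}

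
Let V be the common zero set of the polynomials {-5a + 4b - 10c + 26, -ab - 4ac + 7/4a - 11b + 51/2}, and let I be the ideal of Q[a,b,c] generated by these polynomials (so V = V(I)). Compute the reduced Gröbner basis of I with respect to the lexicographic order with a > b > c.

G = {a - 4/5b + 2c - 26/5, b^2 + 3/2bc + 37/2b - 10c^2 + 243/8c - 173/4}

f_1 = -5a + 4b - 10c + 26, LT = a.
f_2 = -ab - 4ac + 7/4a - 11b + 51/2, LT = ab.

S(f_1,f_2): lcm = ab. S = -4ac + 7/4a - 4/5b^2 + 2bc - 81/5b + 51/2.
  leading term ac: subtract (4/5c)·f_1 from -4ac + 7/4a - 4/5b^2 + 2bc - 81/5b + 51/2 → 7/4a - 4/5b^2 - 6/5bc - 81/5b + 8c^2 - 104/5c + 51/2
  leading term a: subtract (-7/20)·f_1 from 7/4a - 4/5b^2 - 6/5bc - 81/5b + 8c^2 - 104/5c + 51/2 → -4/5b^2 - 6/5bc - 74/5b + 8c^2 - 243/10c + 173/5
  leading term b^2: no divisor's leading term divides it; move -4/5b^2 to the remainder.
  leading term bc: no divisor's leading term divides it; move -6/5bc to the remainder.
  leading term b: no divisor's leading term divides it; move -74/5b to the remainder.
  leading term c^2: no divisor's leading term divides it; move 8c^2 to the remainder.
  leading term c: no divisor's leading term divides it; move -243/10c to the remainder.
  leading term 1: no divisor's leading term divides it; move 173/5 to the remainder.
  remainder -4/5b^2 - 6/5bc - 74/5b + 8c^2 - 243/10c + 173/5 ≠ 0; add g_3 = -4/5b^2 - 6/5bc - 74/5b + 8c^2 - 243/10c + 173/5 to the basis.

S(f_1,g_3): leading monomials are coprime, so the S-polynomial reduces to 0 (Buchberger's first criterion).
S(f_2,g_3): lcm = ab^2. S = 5/2abc - 81/4ab + 10ac^2 - 243/8ac + 173/4a + 11b^2 - 51/2b.
  leading term abc: subtract (-1/2bc)·f_1 from 5/2abc - 81/4ab + 10ac^2 - 243/8ac + 173/4a + 11b^2 - 51/2b → -81/4ab + 10ac^2 - 243/8ac + 173/4a + 2b^2c + 11b^2 - 5bc^2 + 13bc - 51/2b
  leading term ab: subtract (81/20b)·f_1 from -81/4ab + 10ac^2 - 243/8ac + 173/4a + 2b^2c + 11b^2 - 5bc^2 + 13bc - 51/2b → 10ac^2 - 243/8ac + 173/4a + 2b^2c - 26/5b^2 - 5bc^2 + 107/2bc - 654/5b
  leading term ac^2: subtract (-2c^2)·f_1 from 10ac^2 - 243/8ac + 173/4a + 2b^2c - 26/5b^2 - 5bc^2 + 107/2bc - 654/5b → -243/8ac + 173/4a + 2b^2c - 26/5b^2 + 3bc^2 + 107/2bc - 654/5b - 20c^3 + 52c^2
  leading term ac: subtract (243/40c)·f_1 from -243/8ac + 173/4a + 2b^2c - 26/5b^2 + 3bc^2 + 107/2bc - 654/5b - 20c^3 + 52c^2 → 173/4a + 2b^2c - 26/5b^2 + 3bc^2 + 146/5bc - 654/5b - 20c^3 + 451/4c^2 - 3159/20c
  leading term a: subtract (-173/20)·f_1 from 173/4a + 2b^2c - 26/5b^2 + 3bc^2 + 146/5bc - 654/5b - 20c^3 + 451/4c^2 - 3159/20c → 2b^2c - 26/5b^2 + 3bc^2 + 146/5bc - 481/5b - 20c^3 + 451/4c^2 - 4889/20c + 2249/10
  leading term b^2c: subtract (-5/2c)·g_3 from 2b^2c - 26/5b^2 + 3bc^2 + 146/5bc - 481/5b - 20c^3 + 451/4c^2 - 4889/20c + 2249/10 → -26/5b^2 - 39/5bc - 481/5b + 52c^2 - 3159/20c + 2249/10
  leading term b^2: subtract (13/2)·g_3 from -26/5b^2 - 39/5bc - 481/5b + 52c^2 - 3159/20c + 2249/10 → 0
  remainder 0.

Every S-polynomial of the final basis reduces to 0, so we have a Gröbner basis.
Inter-reduce: drop elements whose leading term is divisible by another's, tail-reduce, and make monic.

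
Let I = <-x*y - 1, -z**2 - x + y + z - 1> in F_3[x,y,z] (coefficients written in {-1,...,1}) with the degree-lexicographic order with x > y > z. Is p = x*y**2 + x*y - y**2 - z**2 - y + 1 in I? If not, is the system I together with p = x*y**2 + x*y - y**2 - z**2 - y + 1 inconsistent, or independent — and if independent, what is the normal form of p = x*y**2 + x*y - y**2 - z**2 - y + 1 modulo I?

First compute the reduced Gröbner basis of I by Buchberger's algorithm.
f_1 = -x*y - 1, LT = x*y.
f_2 = -z**2 - x + y + z - 1, LT = z**2.

The S-polynomials (S(f_1,f_2)) all reduce to 0 modulo the current basis, so we have a Gröbner basis.
Inter-reduce: drop elements whose leading term is divisible by another's, tail-reduce, and make monic.
Reduced Gröbner basis: {x*y + 1, z**2 + x - y - z + 1}.
Label its elements g_1 = x*y + 1, g_2 = z**2 + x - y - z + 1.

Reduce p = x*y**2 + x*y - y**2 - z**2 - y + 1 modulo G:
  leading term x*y**2: subtract (y)·g_1 from x*y**2 + x*y - y**2 - z**2 - y + 1 → x*y - y**2 - z**2 + y + 1
  leading term x*y: subtract (1)·g_1 from x*y - y**2 - z**2 + y + 1 → -y**2 - z**2 + y
  leading term y**2: no divisor's leading term divides it; move -y**2 to the remainder.
  leading term z**2: subtract (-1)·g_2 from -z**2 + y → x - z + 1
  leading term x: no divisor's leading term divides it; move x to the remainder.
  leading term z: no divisor's leading term divides it; move -z to the remainder.
  leading term 1: no divisor's leading term divides it; move 1 to the remainder.
  normal form = -y**2 + x - z + 1.
The normal form is nonzero, so p ∉ I. Since p minus its normal form lies in I, I + (p) = I + (r) where r = -y**2 + x - z + 1; decide whether this ideal is the whole ring.
Run Buchberger on G together with r (pairs among the g_i already reduce to 0 since G is a Gröbner basis):
g_1 = x*y + 1, LT = x*y.
g_2 = z**2 + x - y - z + 1, LT = z**2.
r = -y**2 + x - z + 1, LT = y**2.

S(g_1,r): lcm = x*y**2. S = x**2 - x*z + x + y.
  leading term x**2: no divisor's leading term divides it; move x**2 to the remainder.
  leading term x*z: no divisor's leading term divides it; move -x*z to the remainder.
  leading term x: no divisor's leading term divides it; move x to the remainder.
  leading term y: no divisor's leading term divides it; move y to the remainder.
  remainder x**2 - x*z + x + y ≠ 0; add m_4 = x**2 - x*z + x + y to the basis.

The other S-polynomials (S(g_1,g_2), S(g_2,r), S(g_1,m_4), S(g_2,m_4), S(r,m_4)) all reduce to 0 modulo the current basis, so we have a Gröbner basis.
Inter-reduce: drop elements whose leading term is divisible by another's, tail-reduce, and make monic.
Reduced Gröbner basis: {x**2 - x*z + x + y, x*y + 1, y**2 - x + z - 1, z**2 + x - y - z + 1}.
The reduced Gröbner basis of I + (p) is {x**2 - x*z + x + y, x*y + 1, y**2 - x + z - 1, z**2 + x - y - z + 1} ≠ {1}, a proper ideal, so the enlarged system stays consistent: p is independent of I, with normal form -y**2 + x - z + 1.

x*y**2 + x*y - y**2 - z**2 - y + 1 is independent of I; its normal form modulo I is -y**2 + x - z + 1.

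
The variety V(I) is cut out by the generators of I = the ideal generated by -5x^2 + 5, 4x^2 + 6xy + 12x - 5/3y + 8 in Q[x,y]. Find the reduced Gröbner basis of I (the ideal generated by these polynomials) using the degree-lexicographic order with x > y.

Buchberger's algorithm terminates because the ascending chain of leading-term ideals stabilizes.

f_1 = -5x^2 + 5, LT = x^2.
f_2 = 4x^2 + 6xy + 12x - 5/3y + 8, LT = x^2.

S(f_1,f_2): lcm = x^2. S = -3/2xy - 3x + 5/12y - 3.
  leading term xy: no divisor's leading term divides it; move -3/2xy to the remainder.
  leading term x: no divisor's leading term divides it; move -3x to the remainder.
  leading term y: no divisor's leading term divides it; move 5/12y to the remainder.
  leading term 1: no divisor's leading term divides it; move -3 to the remainder.
  remainder -3/2xy - 3x + 5/12y - 3 ≠ 0; add g_3 = -3/2xy - 3x + 5/12y - 3 to the basis.

S(f_1,g_3): lcm = x^2y. S = -2x^2 + 5/18xy - 2x - y.
  leading term x^2: subtract (2/5)·f_1 from -2x^2 + 5/18xy - 2x - y → 5/18xy - 2x - y - 2
  leading term xy: subtract (-5/27)·g_3 from 5/18xy - 2x - y - 2 → -23/9x - 299/324y - 23/9
  leading term x: no divisor's leading term divides it; move -23/9x to the remainder.
  leading term y: no divisor's leading term divides it; move -299/324y to the remainder.
  leading term 1: no divisor's leading term divides it; move -23/9 to the remainder.
  remainder -23/9x - 299/324y - 23/9 ≠ 0; add g_4 = -23/9x - 299/324y - 23/9 to the basis.

S(g_3,g_4): lcm = xy. S = -13/36y^2 + 2x - 23/18y + 2.
  leading term y^2: no divisor's leading term divides it; move -13/36y^2 to the remainder.
  leading term x: subtract (-18/23)·g_4 from 2x - 23/18y + 2 → -2y
  leading term y: no divisor's leading term divides it; move -2y to the remainder.
  remainder -13/36y^2 - 2y ≠ 0; add g_5 = -13/36y^2 - 2y to the basis.

The other S-polynomials (S(f_2,g_3), S(f_1,g_4), S(f_2,g_4), S(f_1,g_5), S(f_2,g_5), S(g_3,g_5), S(g_4,g_5)) all reduce to 0 modulo the current basis, so we have a Gröbner basis.
Inter-reduce: drop elements whose leading term is divisible by another's, tail-reduce, and make monic.

G = {y^2 + 72/13y, x + 13/36y + 1}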